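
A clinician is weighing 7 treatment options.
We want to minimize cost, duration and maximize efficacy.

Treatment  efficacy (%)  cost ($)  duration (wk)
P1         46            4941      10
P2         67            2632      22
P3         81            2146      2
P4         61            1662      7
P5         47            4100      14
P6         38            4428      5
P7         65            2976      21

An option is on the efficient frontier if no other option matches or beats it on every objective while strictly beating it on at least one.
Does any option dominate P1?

Yes

P3 vs P1: efficacy 81≥46, cost 2146≤4941, duration 2≤10 — P3 is at least as good on every objective and strictly better on at least one, so P3 dominates P1.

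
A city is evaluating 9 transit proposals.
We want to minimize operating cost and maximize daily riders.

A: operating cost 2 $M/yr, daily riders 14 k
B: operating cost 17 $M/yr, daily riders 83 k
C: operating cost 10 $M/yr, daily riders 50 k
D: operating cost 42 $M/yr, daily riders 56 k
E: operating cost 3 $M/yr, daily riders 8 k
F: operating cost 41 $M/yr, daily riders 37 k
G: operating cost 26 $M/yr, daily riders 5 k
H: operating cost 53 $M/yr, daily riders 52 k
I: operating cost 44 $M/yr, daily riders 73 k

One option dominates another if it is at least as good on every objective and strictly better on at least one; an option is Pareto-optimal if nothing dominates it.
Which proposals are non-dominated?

A: not dominated (best operating cost).
B: not dominated (best daily riders).
C: not dominated.
D: dominated by B (operating cost 17≤42, daily riders 83≥56).
E: dominated by A (operating cost 2≤3, daily riders 14≥8).
F: dominated by B (operating cost 17≤41, daily riders 83≥37).
G: dominated by A (operating cost 2≤26, daily riders 14≥5).
H: dominated by B (operating cost 17≤53, daily riders 83≥52).
I: dominated by B (operating cost 17≤44, daily riders 83≥73).

A, B, C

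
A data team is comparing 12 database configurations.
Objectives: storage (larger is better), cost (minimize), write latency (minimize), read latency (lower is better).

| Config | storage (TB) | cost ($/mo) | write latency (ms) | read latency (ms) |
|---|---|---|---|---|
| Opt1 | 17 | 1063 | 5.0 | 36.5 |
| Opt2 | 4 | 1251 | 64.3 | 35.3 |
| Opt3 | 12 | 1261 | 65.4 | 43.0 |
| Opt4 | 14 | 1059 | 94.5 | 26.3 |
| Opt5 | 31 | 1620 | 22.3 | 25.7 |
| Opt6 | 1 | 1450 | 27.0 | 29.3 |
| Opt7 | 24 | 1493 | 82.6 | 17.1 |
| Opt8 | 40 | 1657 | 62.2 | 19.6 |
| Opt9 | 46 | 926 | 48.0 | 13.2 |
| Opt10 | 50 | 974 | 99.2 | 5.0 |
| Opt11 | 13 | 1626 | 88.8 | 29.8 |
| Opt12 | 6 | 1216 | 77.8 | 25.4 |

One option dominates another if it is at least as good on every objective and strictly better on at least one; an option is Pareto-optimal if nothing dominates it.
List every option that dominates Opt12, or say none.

Opt9: storage 46≥6, cost 926≤1216, write latency 48.0≤77.8, read latency 13.2≤25.4 — dominates Opt12.
Others (Opt1, Opt2, Opt3, Opt4, Opt5, Opt6, Opt7, Opt8, Opt10, Opt11) are each worse than Opt12 on at least one objective.

Opt9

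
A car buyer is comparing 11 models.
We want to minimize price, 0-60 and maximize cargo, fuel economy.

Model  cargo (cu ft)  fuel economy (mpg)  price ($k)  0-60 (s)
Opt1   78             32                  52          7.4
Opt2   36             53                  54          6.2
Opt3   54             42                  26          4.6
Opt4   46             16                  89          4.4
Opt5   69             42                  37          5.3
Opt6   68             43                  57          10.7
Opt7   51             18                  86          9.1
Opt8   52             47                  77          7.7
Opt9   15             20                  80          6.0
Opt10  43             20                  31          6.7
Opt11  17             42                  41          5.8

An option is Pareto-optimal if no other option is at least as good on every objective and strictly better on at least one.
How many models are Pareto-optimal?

Opt1: not dominated (best cargo).
Opt2: not dominated (best fuel economy).
Opt3: not dominated (best price).
Opt4: not dominated (best 0-60).
Opt5: not dominated.
Opt6: not dominated.
Opt7: dominated by Opt1 (cargo 78≥51, fuel economy 32≥18, price 52≤86, 0-60 7.4≤9.1).
Opt8: not dominated.
Opt9: dominated by Opt3 (cargo 54≥15, fuel economy 42≥20, price 26≤80, 0-60 4.6≤6.0).
Opt10: dominated by Opt3 (cargo 54≥43, fuel economy 42≥20, price 26≤31, 0-60 4.6≤6.7).
Opt11: dominated by Opt3 (cargo 54≥17, fuel economy 42≥42, price 26≤41, 0-60 4.6≤5.8).
Pareto-optimal: Opt1, Opt2, Opt3, Opt4, Opt5, Opt6, Opt8 → 7.

7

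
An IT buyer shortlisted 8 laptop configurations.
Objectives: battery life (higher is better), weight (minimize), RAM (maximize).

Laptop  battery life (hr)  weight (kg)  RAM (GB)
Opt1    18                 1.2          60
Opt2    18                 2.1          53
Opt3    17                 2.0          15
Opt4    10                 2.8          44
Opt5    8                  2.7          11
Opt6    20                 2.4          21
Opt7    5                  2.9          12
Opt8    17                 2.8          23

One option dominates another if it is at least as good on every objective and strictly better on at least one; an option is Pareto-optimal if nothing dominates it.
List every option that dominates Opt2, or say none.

Opt1: battery life 18≥18, weight 1.2≤2.1, RAM 60≥53 — dominates Opt2.
Others (Opt3, Opt4, Opt5, Opt6, Opt7, Opt8) are each worse than Opt2 on at least one objective.

Opt1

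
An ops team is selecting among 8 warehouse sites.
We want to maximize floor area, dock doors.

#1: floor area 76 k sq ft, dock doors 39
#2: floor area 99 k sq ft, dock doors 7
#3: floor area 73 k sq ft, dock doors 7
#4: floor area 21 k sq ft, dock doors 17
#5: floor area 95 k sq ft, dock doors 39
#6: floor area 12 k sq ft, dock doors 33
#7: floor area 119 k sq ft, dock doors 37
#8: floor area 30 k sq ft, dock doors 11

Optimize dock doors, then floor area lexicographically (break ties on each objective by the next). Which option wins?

#5

First maximize dock doors: best is 39, kept {#1, #5}.
Then maximize floor area: best is 95, kept {#5}.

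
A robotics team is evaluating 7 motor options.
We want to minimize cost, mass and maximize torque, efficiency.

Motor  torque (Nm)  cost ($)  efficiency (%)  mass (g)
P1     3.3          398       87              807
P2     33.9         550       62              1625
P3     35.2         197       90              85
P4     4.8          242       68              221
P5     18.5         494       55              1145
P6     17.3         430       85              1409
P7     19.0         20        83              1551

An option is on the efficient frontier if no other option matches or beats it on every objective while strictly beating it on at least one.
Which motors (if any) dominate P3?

P1: worse on torque (3.3 vs 35.2).
P2: worse on torque (33.9 vs 35.2).
P4: worse on torque (4.8 vs 35.2).
P5: worse on torque (18.5 vs 35.2).
P6: worse on torque (17.3 vs 35.2).
P7: worse on torque (19.0 vs 35.2).
No option dominates P3.

none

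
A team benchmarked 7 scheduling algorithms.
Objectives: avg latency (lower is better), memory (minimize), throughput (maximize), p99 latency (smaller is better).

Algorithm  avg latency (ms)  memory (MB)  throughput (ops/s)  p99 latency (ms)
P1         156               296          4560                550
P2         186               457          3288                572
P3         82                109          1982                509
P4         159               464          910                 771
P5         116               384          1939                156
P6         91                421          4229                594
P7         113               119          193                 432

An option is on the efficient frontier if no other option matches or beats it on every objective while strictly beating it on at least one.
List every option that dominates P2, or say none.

P1: avg latency 156≤186, memory 296≤457, throughput 4560≥3288, p99 latency 550≤572 — dominates P2.
Others (P3, P4, P5, P6, P7) are each worse than P2 on at least one objective.

P1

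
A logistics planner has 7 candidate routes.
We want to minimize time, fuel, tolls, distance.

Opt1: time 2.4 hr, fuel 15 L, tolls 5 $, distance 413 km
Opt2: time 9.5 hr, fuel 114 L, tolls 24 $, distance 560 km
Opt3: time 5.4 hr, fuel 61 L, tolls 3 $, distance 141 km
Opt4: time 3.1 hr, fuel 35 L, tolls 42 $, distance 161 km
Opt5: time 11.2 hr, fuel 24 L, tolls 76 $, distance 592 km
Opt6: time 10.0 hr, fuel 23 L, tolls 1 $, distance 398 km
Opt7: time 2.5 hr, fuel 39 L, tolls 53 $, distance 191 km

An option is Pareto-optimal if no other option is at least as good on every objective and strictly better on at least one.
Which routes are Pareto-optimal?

Opt1: not dominated (best time).
Opt2: dominated by Opt1 (time 2.4≤9.5, fuel 15≤114, tolls 5≤24, distance 413≤560).
Opt3: not dominated (best distance).
Opt4: not dominated.
Opt5: dominated by Opt1 (time 2.4≤11.2, fuel 15≤24, tolls 5≤76, distance 413≤592).
Opt6: not dominated (best tolls).
Opt7: not dominated.

Opt1, Opt3, Opt4, Opt6, Opt7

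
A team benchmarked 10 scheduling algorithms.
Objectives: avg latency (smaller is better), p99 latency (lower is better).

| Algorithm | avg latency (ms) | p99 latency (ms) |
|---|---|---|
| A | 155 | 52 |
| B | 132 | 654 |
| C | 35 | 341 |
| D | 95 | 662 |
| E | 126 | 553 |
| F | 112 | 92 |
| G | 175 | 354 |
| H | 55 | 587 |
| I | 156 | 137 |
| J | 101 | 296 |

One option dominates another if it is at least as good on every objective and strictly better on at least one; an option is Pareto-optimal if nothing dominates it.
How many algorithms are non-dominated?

4

A: not dominated (best p99 latency).
B: dominated by C (avg latency 35≤132, p99 latency 341≤654).
C: not dominated (best avg latency).
D: dominated by C (avg latency 35≤95, p99 latency 341≤662).
E: dominated by C (avg latency 35≤126, p99 latency 341≤553).
F: not dominated.
G: dominated by A (avg latency 155≤175, p99 latency 52≤354).
H: dominated by C (avg latency 35≤55, p99 latency 341≤587).
I: dominated by A (avg latency 155≤156, p99 latency 52≤137).
J: not dominated.
Pareto-optimal: A, C, F, J → 4.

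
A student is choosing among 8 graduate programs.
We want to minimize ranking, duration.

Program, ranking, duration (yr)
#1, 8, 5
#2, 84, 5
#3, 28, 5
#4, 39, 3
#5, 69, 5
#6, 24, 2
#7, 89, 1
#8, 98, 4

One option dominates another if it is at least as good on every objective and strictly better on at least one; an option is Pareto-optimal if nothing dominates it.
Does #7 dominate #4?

#7 vs #4: #7 is worse on ranking (89 vs 39), so it does not dominate #4.

No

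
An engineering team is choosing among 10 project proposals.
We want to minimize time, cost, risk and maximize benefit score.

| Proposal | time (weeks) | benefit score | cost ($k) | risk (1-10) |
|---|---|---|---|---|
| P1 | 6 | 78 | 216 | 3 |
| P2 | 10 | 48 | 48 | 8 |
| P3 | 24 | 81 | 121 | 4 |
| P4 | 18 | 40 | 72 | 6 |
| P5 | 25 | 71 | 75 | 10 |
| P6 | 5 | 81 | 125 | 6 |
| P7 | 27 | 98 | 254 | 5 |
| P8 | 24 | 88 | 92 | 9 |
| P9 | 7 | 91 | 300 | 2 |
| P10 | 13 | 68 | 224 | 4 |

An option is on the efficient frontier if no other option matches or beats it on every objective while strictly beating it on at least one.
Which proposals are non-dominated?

P1, P2, P3, P4, P5, P6, P7, P8, P9

P1: not dominated.
P2: not dominated (best cost).
P3: not dominated.
P4: not dominated.
P5: not dominated.
P6: not dominated (best time).
P7: not dominated (best benefit score).
P8: not dominated.
P9: not dominated (best risk).
P10: dominated by P1 (time 6≤13, benefit score 78≥68, cost 216≤224, risk 3≤4).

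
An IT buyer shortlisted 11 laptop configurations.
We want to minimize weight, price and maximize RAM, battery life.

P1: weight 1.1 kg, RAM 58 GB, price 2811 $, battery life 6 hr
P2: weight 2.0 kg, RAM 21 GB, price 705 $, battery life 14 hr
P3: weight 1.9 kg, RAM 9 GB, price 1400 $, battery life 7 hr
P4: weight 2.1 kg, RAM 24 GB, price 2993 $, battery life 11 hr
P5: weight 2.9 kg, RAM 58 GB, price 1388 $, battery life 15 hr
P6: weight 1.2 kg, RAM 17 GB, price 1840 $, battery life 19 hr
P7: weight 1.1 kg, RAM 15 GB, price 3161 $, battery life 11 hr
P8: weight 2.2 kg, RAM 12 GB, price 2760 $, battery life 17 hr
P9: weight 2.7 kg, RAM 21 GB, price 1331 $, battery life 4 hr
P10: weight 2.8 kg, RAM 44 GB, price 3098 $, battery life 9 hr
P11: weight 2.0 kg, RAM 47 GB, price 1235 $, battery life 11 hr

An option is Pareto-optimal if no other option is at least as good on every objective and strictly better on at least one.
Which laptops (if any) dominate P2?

P1: worse on price (2811 vs 705).
P3: worse on RAM (9 vs 21).
P4: worse on weight (2.1 vs 2.0).
P5: worse on weight (2.9 vs 2.0).
P6: worse on RAM (17 vs 21).
P7: worse on RAM (15 vs 21).
P8: worse on weight (2.2 vs 2.0).
P9: worse on weight (2.7 vs 2.0).
P10: worse on weight (2.8 vs 2.0).
P11: worse on price (1235 vs 705).
No option dominates P2.

none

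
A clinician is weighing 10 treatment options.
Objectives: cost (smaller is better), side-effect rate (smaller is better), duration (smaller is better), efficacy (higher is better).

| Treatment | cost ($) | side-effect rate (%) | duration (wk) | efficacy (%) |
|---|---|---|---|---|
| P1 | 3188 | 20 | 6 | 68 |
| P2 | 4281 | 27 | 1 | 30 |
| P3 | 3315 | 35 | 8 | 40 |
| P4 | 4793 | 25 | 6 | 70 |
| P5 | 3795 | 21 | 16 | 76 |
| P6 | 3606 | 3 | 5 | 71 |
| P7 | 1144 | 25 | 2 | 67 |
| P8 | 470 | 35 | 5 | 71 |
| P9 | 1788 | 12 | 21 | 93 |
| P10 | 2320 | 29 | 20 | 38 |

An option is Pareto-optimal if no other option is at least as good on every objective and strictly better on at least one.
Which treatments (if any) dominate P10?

P7

P7: cost 1144≤2320, side-effect rate 25≤29, duration 2≤20, efficacy 67≥38 — dominates P10.
Others (P1, P2, P3, P4, P5, P6, P8, P9) are each worse than P10 on at least one objective.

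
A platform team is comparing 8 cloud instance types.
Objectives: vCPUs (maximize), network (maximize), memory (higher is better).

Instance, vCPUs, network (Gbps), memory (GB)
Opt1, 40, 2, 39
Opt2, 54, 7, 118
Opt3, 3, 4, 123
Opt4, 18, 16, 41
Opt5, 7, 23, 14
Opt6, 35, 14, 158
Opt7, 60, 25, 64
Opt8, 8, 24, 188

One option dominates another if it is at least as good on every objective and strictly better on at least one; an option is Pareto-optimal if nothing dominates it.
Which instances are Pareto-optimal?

Opt1: dominated by Opt2 (vCPUs 54≥40, network 7≥2, memory 118≥39).
Opt2: not dominated.
Opt3: dominated by Opt6 (vCPUs 35≥3, network 14≥4, memory 158≥123).
Opt4: dominated by Opt7 (vCPUs 60≥18, network 25≥16, memory 64≥41).
Opt5: dominated by Opt7 (vCPUs 60≥7, network 25≥23, memory 64≥14).
Opt6: not dominated.
Opt7: not dominated (best vCPUs).
Opt8: not dominated (best memory).

Opt2, Opt6, Opt7, Opt8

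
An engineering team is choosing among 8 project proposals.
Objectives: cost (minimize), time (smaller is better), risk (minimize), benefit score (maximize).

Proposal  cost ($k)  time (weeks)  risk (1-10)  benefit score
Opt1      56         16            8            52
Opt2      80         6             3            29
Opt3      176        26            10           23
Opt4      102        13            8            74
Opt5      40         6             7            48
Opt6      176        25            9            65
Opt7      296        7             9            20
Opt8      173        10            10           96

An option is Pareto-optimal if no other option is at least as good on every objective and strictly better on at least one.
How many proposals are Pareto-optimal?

Opt1: not dominated.
Opt2: not dominated (best risk).
Opt3: dominated by Opt1 (cost 56≤176, time 16≤26, risk 8≤10, benefit score 52≥23).
Opt4: not dominated.
Opt5: not dominated (best cost).
Opt6: dominated by Opt4 (cost 102≤176, time 13≤25, risk 8≤9, benefit score 74≥65).
Opt7: dominated by Opt2 (cost 80≤296, time 6≤7, risk 3≤9, benefit score 29≥20).
Opt8: not dominated (best benefit score).
Pareto-optimal: Opt1, Opt2, Opt4, Opt5, Opt8 → 5.

5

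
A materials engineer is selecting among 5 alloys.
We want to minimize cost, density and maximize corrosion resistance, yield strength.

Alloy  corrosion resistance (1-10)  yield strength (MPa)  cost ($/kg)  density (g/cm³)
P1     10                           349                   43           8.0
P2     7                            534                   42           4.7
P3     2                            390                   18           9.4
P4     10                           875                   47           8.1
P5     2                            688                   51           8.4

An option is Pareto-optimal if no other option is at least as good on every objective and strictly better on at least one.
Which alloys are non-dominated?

P1, P2, P3, P4

P1: not dominated.
P2: not dominated (best density).
P3: not dominated (best cost).
P4: not dominated (best yield strength).
P5: dominated by P4 (corrosion resistance 10≥2, yield strength 875≥688, cost 47≤51, density 8.1≤8.4).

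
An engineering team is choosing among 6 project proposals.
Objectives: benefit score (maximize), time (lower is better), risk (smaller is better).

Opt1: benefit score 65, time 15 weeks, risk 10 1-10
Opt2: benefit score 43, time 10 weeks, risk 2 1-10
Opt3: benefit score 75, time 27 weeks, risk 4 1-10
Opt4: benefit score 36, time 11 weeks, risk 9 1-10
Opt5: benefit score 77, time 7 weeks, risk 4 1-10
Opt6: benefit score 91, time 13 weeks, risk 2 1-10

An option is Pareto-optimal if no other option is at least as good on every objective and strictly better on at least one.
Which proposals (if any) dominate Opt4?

Opt2, Opt5

Opt2: benefit score 43≥36, time 10≤11, risk 2≤9 — dominates Opt4.
Opt5: benefit score 77≥36, time 7≤11, risk 4≤9 — dominates Opt4.
Others (Opt1, Opt3, Opt6) are each worse than Opt4 on at least one objective.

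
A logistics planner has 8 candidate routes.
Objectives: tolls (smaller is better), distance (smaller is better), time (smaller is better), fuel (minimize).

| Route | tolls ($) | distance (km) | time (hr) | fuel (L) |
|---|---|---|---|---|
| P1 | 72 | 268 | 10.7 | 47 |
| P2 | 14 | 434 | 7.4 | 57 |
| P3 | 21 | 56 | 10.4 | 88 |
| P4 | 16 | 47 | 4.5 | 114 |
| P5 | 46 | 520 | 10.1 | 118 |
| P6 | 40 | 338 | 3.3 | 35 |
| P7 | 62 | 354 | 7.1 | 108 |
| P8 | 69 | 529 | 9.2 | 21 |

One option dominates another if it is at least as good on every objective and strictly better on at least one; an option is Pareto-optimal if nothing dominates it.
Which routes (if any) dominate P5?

P2, P4, P6

P2: tolls 14≤46, distance 434≤520, time 7.4≤10.1, fuel 57≤118 — dominates P5.
P4: tolls 16≤46, distance 47≤520, time 4.5≤10.1, fuel 114≤118 — dominates P5.
P6: tolls 40≤46, distance 338≤520, time 3.3≤10.1, fuel 35≤118 — dominates P5.
Others (P1, P3, P7, P8) are each worse than P5 on at least one objective.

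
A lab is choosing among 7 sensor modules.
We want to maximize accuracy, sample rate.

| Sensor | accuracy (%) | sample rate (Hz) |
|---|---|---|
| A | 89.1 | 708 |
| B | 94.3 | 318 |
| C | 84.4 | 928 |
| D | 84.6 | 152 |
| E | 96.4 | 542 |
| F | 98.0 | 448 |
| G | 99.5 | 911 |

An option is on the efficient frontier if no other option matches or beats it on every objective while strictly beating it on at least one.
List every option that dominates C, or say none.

none

A: worse on sample rate (708 vs 928).
B: worse on sample rate (318 vs 928).
D: worse on sample rate (152 vs 928).
E: worse on sample rate (542 vs 928).
F: worse on sample rate (448 vs 928).
G: worse on sample rate (911 vs 928).
No option dominates C.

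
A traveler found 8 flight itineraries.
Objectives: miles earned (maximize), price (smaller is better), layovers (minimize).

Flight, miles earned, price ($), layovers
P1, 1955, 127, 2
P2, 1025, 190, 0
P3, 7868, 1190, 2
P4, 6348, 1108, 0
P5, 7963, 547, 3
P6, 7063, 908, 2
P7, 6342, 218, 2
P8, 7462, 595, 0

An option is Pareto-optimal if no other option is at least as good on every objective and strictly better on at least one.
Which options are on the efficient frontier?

P1: not dominated (best price).
P2: not dominated.
P3: not dominated.
P4: dominated by P8 (miles earned 7462≥6348, price 595≤1108, layovers 0≤0).
P5: not dominated (best miles earned).
P6: dominated by P8 (miles earned 7462≥7063, price 595≤908, layovers 0≤2).
P7: not dominated.
P8: not dominated.

P1, P2, P3, P5, P7, P8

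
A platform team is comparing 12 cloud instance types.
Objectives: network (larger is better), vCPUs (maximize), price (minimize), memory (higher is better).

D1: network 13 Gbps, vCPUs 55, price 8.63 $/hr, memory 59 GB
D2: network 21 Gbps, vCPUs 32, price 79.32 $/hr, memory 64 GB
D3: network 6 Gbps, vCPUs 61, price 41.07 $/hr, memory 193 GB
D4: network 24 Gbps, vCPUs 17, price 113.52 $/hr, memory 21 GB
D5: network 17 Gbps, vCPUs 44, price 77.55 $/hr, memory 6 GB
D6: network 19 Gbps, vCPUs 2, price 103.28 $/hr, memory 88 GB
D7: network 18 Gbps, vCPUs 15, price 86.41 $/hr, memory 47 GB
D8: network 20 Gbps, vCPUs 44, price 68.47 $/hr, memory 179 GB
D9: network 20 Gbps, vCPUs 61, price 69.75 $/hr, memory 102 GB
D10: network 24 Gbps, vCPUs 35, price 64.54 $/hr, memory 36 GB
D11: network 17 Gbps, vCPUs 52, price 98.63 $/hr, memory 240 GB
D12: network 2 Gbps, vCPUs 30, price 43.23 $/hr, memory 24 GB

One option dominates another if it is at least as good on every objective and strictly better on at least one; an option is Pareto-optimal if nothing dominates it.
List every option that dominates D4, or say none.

D10: network 24≥24, vCPUs 35≥17, price 64.54≤113.52, memory 36≥21 — dominates D4.
Others (D1, D2, D3, D5, D6, D7, D8, D9, D11, D12) are each worse than D4 on at least one objective.

D10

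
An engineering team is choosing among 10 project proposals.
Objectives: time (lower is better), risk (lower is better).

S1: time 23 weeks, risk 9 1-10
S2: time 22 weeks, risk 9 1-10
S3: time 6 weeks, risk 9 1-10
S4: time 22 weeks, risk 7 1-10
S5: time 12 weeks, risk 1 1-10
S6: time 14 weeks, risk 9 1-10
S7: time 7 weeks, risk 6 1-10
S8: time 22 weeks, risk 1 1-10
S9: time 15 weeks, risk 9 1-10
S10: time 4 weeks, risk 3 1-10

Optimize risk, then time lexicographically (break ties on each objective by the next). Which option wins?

S5

First minimize risk: best is 1, kept {S5, S8}.
Then minimize time: best is 12, kept {S5}.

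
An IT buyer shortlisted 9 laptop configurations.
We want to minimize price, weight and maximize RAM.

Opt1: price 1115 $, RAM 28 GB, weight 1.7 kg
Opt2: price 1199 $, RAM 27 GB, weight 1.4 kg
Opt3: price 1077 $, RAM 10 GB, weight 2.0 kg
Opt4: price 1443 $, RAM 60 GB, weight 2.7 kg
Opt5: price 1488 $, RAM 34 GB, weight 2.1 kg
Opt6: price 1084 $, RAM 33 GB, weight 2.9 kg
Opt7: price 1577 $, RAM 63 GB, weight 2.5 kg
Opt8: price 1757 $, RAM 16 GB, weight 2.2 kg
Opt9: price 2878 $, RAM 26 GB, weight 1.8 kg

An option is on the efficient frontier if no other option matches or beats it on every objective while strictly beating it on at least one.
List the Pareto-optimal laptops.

Opt1: not dominated.
Opt2: not dominated (best weight).
Opt3: not dominated (best price).
Opt4: not dominated.
Opt5: not dominated.
Opt6: not dominated.
Opt7: not dominated (best RAM).
Opt8: dominated by Opt1 (price 1115≤1757, RAM 28≥16, weight 1.7≤2.2).
Opt9: dominated by Opt1 (price 1115≤2878, RAM 28≥26, weight 1.7≤1.8).

Opt1, Opt2, Opt3, Opt4, Opt5, Opt6, Opt7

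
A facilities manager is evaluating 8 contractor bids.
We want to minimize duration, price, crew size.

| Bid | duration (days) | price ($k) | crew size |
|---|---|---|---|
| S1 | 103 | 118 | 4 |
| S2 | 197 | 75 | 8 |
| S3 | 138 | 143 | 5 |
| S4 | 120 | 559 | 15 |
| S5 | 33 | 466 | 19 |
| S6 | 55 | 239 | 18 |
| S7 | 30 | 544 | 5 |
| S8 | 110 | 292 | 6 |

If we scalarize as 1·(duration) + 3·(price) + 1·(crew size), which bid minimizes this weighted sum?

S1: 1·103 + 3·118 + 1·4 = 461
S2: 1·197 + 3·75 + 1·8 = 430
S3: 1·138 + 3·143 + 1·5 = 572
S4: 1·120 + 3·559 + 1·15 = 1812
S5: 1·33 + 3·466 + 1·19 = 1450
S6: 1·55 + 3·239 + 1·18 = 790
S7: 1·30 + 3·544 + 1·5 = 1667
S8: 1·110 + 3·292 + 1·6 = 992
Lowest: S2 at 430.

S2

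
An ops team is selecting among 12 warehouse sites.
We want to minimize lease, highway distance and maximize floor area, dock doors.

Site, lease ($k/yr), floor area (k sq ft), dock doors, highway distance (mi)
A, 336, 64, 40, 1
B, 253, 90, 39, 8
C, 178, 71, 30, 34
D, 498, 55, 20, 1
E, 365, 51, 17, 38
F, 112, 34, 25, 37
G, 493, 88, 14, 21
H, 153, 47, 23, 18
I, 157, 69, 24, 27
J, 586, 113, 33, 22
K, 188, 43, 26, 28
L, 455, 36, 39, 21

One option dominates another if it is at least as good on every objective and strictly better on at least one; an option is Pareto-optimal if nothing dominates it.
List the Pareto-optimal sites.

A, B, C, F, H, I, J, K

A: not dominated (best dock doors).
B: not dominated.
C: not dominated.
D: dominated by A (lease 336≤498, floor area 64≥55, dock doors 40≥20, highway distance 1≤1).
E: dominated by A (lease 336≤365, floor area 64≥51, dock doors 40≥17, highway distance 1≤38).
F: not dominated (best lease).
G: dominated by B (lease 253≤493, floor area 90≥88, dock doors 39≥14, highway distance 8≤21).
H: not dominated.
I: not dominated.
J: not dominated (best floor area).
K: not dominated.
L: dominated by A (lease 336≤455, floor area 64≥36, dock doors 40≥39, highway distance 1≤21).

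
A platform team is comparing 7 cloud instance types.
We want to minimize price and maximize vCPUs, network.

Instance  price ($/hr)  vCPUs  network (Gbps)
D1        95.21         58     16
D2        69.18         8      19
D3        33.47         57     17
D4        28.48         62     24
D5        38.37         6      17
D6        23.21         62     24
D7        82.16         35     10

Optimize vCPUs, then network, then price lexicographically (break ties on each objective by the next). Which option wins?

D6

First maximize vCPUs: best is 62, kept {D4, D6}.
Then maximize network: best is 24, kept {D4, D6}.
Then minimize price: best is 23.21, kept {D6}.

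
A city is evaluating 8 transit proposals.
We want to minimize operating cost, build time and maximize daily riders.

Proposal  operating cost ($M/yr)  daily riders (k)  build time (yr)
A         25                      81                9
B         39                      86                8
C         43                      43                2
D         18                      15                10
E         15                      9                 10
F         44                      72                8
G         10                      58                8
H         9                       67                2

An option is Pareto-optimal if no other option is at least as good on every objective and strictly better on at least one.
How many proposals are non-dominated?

3

A: not dominated.
B: not dominated (best daily riders).
C: dominated by H (operating cost 9≤43, daily riders 67≥43, build time 2≤2).
D: dominated by G (operating cost 10≤18, daily riders 58≥15, build time 8≤10).
E: dominated by G (operating cost 10≤15, daily riders 58≥9, build time 8≤10).
F: dominated by B (operating cost 39≤44, daily riders 86≥72, build time 8≤8).
G: dominated by H (operating cost 9≤10, daily riders 67≥58, build time 2≤8).
H: not dominated (best operating cost).
Pareto-optimal: A, B, H → 3.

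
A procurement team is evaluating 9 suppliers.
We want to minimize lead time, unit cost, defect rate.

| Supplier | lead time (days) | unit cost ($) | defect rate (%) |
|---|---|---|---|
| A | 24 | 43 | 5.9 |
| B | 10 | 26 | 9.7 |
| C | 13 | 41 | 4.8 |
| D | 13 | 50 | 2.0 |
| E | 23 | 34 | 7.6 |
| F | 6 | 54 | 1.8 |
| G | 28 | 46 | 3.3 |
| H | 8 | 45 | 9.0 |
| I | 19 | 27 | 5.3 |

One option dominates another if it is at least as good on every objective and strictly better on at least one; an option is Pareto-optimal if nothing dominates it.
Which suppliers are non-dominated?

A: dominated by C (lead time 13≤24, unit cost 41≤43, defect rate 4.8≤5.9).
B: not dominated (best unit cost).
C: not dominated.
D: not dominated.
E: dominated by I (lead time 19≤23, unit cost 27≤34, defect rate 5.3≤7.6).
F: not dominated (best lead time).
G: not dominated.
H: not dominated.
I: not dominated.

B, C, D, F, G, H, I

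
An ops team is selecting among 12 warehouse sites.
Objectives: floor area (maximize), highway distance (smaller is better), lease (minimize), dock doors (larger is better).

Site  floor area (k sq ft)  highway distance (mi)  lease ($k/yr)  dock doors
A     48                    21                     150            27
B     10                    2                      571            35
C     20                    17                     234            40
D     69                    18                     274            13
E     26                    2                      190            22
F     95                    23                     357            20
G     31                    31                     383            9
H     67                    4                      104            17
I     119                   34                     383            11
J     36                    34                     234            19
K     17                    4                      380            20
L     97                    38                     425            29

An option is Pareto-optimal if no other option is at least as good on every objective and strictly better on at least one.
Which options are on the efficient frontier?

A, B, C, D, E, F, H, I, L

A: not dominated.
B: not dominated.
C: not dominated (best dock doors).
D: not dominated.
E: not dominated.
F: not dominated.
G: dominated by A (floor area 48≥31, highway distance 21≤31, lease 150≤383, dock doors 27≥9).
H: not dominated (best lease).
I: not dominated (best floor area).
J: dominated by A (floor area 48≥36, highway distance 21≤34, lease 150≤234, dock doors 27≥19).
K: dominated by E (floor area 26≥17, highway distance 2≤4, lease 190≤380, dock doors 22≥20).
L: not dominated.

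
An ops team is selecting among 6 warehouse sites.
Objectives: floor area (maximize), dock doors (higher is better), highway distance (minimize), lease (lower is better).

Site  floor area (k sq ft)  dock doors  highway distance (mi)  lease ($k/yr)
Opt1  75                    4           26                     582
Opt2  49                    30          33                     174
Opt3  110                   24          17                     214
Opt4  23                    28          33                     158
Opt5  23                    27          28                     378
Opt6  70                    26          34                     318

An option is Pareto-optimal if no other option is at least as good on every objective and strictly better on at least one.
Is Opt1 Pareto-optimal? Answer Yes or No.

No

Opt3 vs Opt1: floor area 110≥75, dock doors 24≥4, highway distance 17≤26, lease 214≤582 — Opt3 is at least as good on every objective and strictly better on at least one, so Opt3 dominates Opt1.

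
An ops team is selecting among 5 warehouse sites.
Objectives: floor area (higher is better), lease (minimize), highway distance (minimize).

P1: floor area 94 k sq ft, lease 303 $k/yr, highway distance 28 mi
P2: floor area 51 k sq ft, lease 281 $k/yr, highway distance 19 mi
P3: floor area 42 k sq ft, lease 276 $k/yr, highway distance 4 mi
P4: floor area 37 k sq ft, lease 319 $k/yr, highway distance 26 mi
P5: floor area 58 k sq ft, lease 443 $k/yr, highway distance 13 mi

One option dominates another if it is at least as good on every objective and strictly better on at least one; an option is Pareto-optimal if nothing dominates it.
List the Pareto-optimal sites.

P1, P2, P3, P5

P1: not dominated (best floor area).
P2: not dominated.
P3: not dominated (best lease).
P4: dominated by P2 (floor area 51≥37, lease 281≤319, highway distance 19≤26).
P5: not dominated.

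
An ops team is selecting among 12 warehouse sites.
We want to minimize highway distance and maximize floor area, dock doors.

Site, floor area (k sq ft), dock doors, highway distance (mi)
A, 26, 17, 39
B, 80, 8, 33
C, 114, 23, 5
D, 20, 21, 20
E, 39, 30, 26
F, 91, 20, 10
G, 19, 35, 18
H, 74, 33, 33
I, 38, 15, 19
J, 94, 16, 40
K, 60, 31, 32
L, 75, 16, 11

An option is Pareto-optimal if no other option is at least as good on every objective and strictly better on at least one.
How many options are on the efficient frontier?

5

A: dominated by C (floor area 114≥26, dock doors 23≥17, highway distance 5≤39).
B: dominated by C (floor area 114≥80, dock doors 23≥8, highway distance 5≤33).
C: not dominated (best floor area).
D: dominated by C (floor area 114≥20, dock doors 23≥21, highway distance 5≤20).
E: not dominated.
F: dominated by C (floor area 114≥91, dock doors 23≥20, highway distance 5≤10).
G: not dominated (best dock doors).
H: not dominated.
I: dominated by C (floor area 114≥38, dock doors 23≥15, highway distance 5≤19).
J: dominated by C (floor area 114≥94, dock doors 23≥16, highway distance 5≤40).
K: not dominated.
L: dominated by C (floor area 114≥75, dock doors 23≥16, highway distance 5≤11).
Pareto-optimal: C, E, G, H, K → 5.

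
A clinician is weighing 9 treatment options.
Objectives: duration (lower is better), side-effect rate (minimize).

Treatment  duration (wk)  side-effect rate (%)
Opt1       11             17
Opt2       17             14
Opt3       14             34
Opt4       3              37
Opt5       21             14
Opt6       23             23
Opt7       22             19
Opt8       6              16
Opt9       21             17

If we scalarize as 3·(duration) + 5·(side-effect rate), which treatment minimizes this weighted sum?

Opt8

Opt1: 3·11 + 5·17 = 118
Opt2: 3·17 + 5·14 = 121
Opt3: 3·14 + 5·34 = 212
Opt4: 3·3 + 5·37 = 194
Opt5: 3·21 + 5·14 = 133
Opt6: 3·23 + 5·23 = 184
Opt7: 3·22 + 5·19 = 161
Opt8: 3·6 + 5·16 = 98
Opt9: 3·21 + 5·17 = 148
Lowest: Opt8 at 98.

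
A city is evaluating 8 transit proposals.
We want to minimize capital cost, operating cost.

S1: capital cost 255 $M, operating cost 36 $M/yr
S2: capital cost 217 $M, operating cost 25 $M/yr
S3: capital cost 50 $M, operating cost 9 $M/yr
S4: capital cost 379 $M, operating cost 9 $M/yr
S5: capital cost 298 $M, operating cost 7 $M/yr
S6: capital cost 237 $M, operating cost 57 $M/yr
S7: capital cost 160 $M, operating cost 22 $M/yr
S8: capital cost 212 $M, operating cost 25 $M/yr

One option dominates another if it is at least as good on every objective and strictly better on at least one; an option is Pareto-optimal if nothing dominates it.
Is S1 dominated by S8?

Yes

S8 vs S1: capital cost 212≤255, operating cost 25≤36 — S8 is at least as good on every objective with at least one strict improvement.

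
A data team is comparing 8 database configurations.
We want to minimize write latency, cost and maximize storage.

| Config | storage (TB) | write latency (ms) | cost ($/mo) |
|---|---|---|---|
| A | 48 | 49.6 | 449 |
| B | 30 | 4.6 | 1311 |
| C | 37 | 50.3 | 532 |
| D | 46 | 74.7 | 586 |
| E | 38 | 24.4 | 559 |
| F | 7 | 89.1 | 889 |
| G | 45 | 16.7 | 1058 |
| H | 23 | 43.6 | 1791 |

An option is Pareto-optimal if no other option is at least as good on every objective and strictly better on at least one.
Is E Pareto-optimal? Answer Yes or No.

Yes

A: worse on write latency (49.6 vs 24.4).
B: worse on storage (30 vs 38).
C: worse on storage (37 vs 38).
D: worse on write latency (74.7 vs 24.4).
F: worse on storage (7 vs 38).
G: worse on cost (1058 vs 559).
H: worse on storage (23 vs 38).
No option is at least as good as E on every objective and strictly better on one.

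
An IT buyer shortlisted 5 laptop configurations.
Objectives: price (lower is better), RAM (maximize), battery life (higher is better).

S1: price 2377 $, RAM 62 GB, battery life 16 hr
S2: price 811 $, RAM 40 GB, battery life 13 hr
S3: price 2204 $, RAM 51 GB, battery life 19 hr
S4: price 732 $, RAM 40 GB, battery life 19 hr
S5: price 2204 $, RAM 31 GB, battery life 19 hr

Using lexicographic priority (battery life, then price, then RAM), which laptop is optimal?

S4

First maximize battery life: best is 19, kept {S3, S4, S5}.
Then minimize price: best is 732, kept {S4}.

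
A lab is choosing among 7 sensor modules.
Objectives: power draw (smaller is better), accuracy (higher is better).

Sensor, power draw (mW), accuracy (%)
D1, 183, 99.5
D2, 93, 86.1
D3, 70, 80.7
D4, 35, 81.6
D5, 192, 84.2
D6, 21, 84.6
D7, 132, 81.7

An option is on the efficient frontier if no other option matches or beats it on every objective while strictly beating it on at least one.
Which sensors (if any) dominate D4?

D6

D6: power draw 21≤35, accuracy 84.6≥81.6 — dominates D4.
Others (D1, D2, D3, D5, D7) are each worse than D4 on at least one objective.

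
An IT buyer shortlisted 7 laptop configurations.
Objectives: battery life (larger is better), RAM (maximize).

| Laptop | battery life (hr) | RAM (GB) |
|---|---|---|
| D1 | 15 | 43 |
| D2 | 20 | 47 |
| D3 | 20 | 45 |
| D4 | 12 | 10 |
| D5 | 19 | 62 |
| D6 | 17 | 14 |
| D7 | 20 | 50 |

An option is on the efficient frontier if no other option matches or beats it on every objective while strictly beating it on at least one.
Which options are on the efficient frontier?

D1: dominated by D2 (battery life 20≥15, RAM 47≥43).
D2: dominated by D7 (battery life 20≥20, RAM 50≥47).
D3: dominated by D2 (battery life 20≥20, RAM 47≥45).
D4: dominated by D1 (battery life 15≥12, RAM 43≥10).
D5: not dominated (best RAM).
D6: dominated by D2 (battery life 20≥17, RAM 47≥14).
D7: not dominated.

D5, D7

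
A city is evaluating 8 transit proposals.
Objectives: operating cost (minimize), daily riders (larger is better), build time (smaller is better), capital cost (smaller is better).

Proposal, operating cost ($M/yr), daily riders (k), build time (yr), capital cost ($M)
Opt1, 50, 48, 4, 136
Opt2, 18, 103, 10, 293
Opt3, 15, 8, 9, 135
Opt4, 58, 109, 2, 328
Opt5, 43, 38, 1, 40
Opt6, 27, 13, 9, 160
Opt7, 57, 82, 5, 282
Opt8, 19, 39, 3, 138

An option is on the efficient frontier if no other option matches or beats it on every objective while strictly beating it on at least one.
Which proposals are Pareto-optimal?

Opt1: not dominated.
Opt2: not dominated.
Opt3: not dominated (best operating cost).
Opt4: not dominated (best daily riders).
Opt5: not dominated (best build time).
Opt6: dominated by Opt8 (operating cost 19≤27, daily riders 39≥13, build time 3≤9, capital cost 138≤160).
Opt7: not dominated.
Opt8: not dominated.

Opt1, Opt2, Opt3, Opt4, Opt5, Opt7, Opt8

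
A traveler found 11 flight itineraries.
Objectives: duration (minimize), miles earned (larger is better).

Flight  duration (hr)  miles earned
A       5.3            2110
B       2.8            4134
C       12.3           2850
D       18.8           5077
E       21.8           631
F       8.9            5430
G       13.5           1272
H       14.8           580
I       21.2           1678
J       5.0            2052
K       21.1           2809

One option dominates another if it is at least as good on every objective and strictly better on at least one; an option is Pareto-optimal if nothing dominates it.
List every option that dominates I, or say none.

A, B, C, D, F, J, K

A: duration 5.3≤21.2, miles earned 2110≥1678 — dominates I.
B: duration 2.8≤21.2, miles earned 4134≥1678 — dominates I.
C: duration 12.3≤21.2, miles earned 2850≥1678 — dominates I.
D: duration 18.8≤21.2, miles earned 5077≥1678 — dominates I.
F: duration 8.9≤21.2, miles earned 5430≥1678 — dominates I.
J: duration 5.0≤21.2, miles earned 2052≥1678 — dominates I.
K: duration 21.1≤21.2, miles earned 2809≥1678 — dominates I.
Others (E, G, H) are each worse than I on at least one objective.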